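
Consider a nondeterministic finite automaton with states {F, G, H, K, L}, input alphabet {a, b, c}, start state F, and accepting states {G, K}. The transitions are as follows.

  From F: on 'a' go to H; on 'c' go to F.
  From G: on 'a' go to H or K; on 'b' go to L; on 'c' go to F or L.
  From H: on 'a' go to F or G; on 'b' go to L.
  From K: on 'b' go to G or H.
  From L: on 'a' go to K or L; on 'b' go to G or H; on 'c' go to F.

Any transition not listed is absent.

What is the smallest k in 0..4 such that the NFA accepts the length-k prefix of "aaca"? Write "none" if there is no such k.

2

Start in {F}.
Read 'a': {F} → {H}.
Read 'a': {H} → {F, G}.
None of the earlier sets intersect F, but {F, G} does.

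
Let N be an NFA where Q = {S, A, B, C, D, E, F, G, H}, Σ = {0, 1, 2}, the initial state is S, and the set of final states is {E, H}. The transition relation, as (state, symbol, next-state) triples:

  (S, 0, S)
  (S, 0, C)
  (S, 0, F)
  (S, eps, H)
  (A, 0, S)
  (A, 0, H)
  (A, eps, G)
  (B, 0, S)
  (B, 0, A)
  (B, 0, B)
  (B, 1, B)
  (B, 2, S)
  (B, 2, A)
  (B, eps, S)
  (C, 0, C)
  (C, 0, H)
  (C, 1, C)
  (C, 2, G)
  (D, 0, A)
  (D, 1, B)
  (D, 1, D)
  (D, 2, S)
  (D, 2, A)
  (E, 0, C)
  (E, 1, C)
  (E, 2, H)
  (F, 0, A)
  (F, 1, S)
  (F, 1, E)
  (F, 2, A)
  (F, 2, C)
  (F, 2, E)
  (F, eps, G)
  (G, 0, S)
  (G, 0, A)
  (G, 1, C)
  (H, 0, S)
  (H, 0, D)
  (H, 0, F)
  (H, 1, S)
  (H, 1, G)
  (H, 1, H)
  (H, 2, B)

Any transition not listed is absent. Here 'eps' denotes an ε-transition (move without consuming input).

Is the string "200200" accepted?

Start: ε-closure({S}) = {S, H}.
Read '2': {S, H} → {S, B, H}.
Read '0': {S, B, H} → {S, A, B, C, D, F, G, H}.
Read '0': {S, A, B, C, D, F, G, H} → {S, A, B, C, D, F, G, H}.
Read '2': {S, A, B, C, D, F, G, H} → {S, A, B, C, E, G, H}.
Read '0': {S, A, B, C, E, G, H} → {S, A, B, C, D, F, G, H}.
Read '0': {S, A, B, C, D, F, G, H} → {S, A, B, C, D, F, G, H}.
The final set {S, A, B, C, D, F, G, H} contains the accepting state H.

Yes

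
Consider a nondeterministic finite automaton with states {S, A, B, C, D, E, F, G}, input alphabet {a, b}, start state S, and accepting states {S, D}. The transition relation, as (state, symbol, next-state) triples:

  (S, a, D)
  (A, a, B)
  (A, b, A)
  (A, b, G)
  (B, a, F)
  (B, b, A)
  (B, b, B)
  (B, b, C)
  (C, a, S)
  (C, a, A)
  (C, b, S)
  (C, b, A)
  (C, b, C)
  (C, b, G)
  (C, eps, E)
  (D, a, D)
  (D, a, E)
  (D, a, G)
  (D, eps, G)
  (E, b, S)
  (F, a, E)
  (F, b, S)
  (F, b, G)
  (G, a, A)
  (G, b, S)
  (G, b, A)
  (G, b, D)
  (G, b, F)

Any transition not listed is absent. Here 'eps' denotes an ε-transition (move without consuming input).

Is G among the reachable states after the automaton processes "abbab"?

Yes

Start in {S}.
Read 'a': S→{D}; union {D}; ε-closure = {D, G}.
Read 'b': D→∅, G→{S, A, D, F}; union {S, A, D, F}; ε-closure = {S, A, D, F, G}.
Read 'b': S→∅, A→{A, G}, D→∅, F→{S, G}, G→{S, A, D, F}; now {S, A, D, F, G}.
Read 'a': S→{D}, A→{B}, D→{D, E, G}, F→{E}, G→{A}; now {A, B, D, E, G}.
Read 'b': A→{A, G}, B→{A, B, C}, D→∅, E→{S}, G→{S, A, D, F}; union {S, A, B, C, D, F, G}; ε-closure = {S, A, B, C, D, E, F, G}.
State G is in {S, A, B, C, D, E, F, G}.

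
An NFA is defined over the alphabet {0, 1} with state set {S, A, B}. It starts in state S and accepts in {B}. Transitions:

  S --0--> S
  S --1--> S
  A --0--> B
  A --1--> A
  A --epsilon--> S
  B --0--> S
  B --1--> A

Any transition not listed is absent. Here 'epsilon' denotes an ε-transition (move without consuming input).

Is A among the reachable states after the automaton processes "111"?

Start in {S}.
Read '1': {S} → {S}.
Read '1': {S} → {S}.
Read '1': {S} → {S}.
State A is not in {S}.

No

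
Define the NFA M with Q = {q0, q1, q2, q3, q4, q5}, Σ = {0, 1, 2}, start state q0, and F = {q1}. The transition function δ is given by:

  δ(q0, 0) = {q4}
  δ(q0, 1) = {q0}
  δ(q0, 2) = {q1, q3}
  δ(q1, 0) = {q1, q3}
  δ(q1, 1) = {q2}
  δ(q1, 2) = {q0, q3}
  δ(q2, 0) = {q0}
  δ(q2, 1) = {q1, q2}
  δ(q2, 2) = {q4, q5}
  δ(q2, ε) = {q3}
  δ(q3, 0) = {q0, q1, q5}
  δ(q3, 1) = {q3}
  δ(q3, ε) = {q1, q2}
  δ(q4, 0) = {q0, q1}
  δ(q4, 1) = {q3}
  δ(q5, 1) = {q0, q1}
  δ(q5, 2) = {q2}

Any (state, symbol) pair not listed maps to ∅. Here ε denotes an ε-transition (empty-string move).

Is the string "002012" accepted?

Start in {q0}.
Read '0': {q0} → {q4}.
Read '0': {q4} → {q0, q1}.
Read '2': {q0, q1} → {q0, q1, q2, q3}.
Read '0': {q0, q1, q2, q3} → {q0, q1, q2, q3, q4, q5}.
Read '1': {q0, q1, q2, q3, q4, q5} → {q0, q1, q2, q3}.
Read '2': {q0, q1, q2, q3} → {q0, q1, q2, q3, q4, q5}.
The final set {q0, q1, q2, q3, q4, q5} contains the accepting state q1.

Yes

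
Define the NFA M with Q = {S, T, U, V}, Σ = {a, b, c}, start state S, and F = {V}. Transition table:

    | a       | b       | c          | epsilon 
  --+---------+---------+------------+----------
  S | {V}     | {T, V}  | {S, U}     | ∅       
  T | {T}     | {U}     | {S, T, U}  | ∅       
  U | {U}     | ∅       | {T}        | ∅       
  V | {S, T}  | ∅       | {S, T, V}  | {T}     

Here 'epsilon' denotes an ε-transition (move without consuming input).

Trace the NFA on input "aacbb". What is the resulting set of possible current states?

{U}

Start in {S}.
Read 'a': {S} → {T, V}.
Read 'a': {T, V} → {S, T}.
Read 'c': {S, T} → {S, T, U}.
Read 'b': {S, T, U} → {T, U, V}.
Read 'b': {T, U, V} → {U}.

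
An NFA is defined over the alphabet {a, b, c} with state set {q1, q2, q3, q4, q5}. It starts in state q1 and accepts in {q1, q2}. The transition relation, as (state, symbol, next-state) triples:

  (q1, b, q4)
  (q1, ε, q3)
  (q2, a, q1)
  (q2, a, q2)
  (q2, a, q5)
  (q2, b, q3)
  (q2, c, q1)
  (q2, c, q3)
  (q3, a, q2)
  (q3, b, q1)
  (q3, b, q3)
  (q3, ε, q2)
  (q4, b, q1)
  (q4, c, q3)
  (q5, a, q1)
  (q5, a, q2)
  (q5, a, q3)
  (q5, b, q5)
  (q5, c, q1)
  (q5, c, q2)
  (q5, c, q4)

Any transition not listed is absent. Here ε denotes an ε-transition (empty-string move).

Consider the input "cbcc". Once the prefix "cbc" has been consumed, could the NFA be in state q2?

Start: ε-closure({q1}) = {q1, q2, q3}.
Read 'c': q1→∅, q2→{q1, q3}, q3→∅; union {q1, q3}; ε-closure = {q1, q2, q3}.
Read 'b': q1→{q4}, q2→{q3}, q3→{q1, q3}; union {q1, q3, q4}; ε-closure = {q1, q2, q3, q4}.
Read 'c': q1→∅, q2→{q1, q3}, q3→∅, q4→{q3}; union {q1, q3}; ε-closure = {q1, q2, q3}.
State q2 is in {q1, q2, q3}.

Yes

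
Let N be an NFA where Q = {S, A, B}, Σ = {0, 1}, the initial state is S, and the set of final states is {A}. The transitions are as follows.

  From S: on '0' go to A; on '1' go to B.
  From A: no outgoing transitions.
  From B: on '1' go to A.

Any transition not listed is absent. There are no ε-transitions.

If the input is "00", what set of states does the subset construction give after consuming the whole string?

∅

Start in {S}.
Read '0': {S} → {A}.
Read '0': {A} → ∅.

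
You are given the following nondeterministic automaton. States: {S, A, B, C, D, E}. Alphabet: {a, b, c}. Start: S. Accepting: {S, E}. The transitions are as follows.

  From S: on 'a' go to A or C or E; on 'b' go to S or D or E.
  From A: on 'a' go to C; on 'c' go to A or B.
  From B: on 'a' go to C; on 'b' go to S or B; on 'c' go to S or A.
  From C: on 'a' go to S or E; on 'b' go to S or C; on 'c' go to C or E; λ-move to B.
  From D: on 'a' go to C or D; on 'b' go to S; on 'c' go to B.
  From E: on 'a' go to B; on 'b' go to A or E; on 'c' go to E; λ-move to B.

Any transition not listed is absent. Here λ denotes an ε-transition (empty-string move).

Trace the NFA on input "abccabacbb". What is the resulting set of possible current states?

{S, A, B, C, D, E}

Start in {S}.
Read 'a': S→{A, C, E}; union {A, C, E}; ε-closure = {A, B, C, E}.
Read 'b': A→∅, B→{S, B}, C→{S, C}, E→{A, E}; now {S, A, B, C, E}.
Read 'c': S→∅, A→{A, B}, B→{S, A}, C→{C, E}, E→{E}; now {S, A, B, C, E}.
Read 'c': S→∅, A→{A, B}, B→{S, A}, C→{C, E}, E→{E}; now {S, A, B, C, E}.
Read 'a': S→{A, C, E}, A→{C}, B→{C}, C→{S, E}, E→{B}; now {S, A, B, C, E}.
Read 'b': S→{S, D, E}, A→∅, B→{S, B}, C→{S, C}, E→{A, E}; now {S, A, B, C, D, E}.
Read 'a': S→{A, C, E}, A→{C}, B→{C}, C→{S, E}, D→{C, D}, E→{B}; now {S, A, B, C, D, E}.
Read 'c': S→∅, A→{A, B}, B→{S, A}, C→{C, E}, D→{B}, E→{E}; now {S, A, B, C, E}.
Read 'b': S→{S, D, E}, A→∅, B→{S, B}, C→{S, C}, E→{A, E}; now {S, A, B, C, D, E}.
Read 'b': S→{S, D, E}, A→∅, B→{S, B}, C→{S, C}, D→{S}, E→{A, E}; now {S, A, B, C, D, E}.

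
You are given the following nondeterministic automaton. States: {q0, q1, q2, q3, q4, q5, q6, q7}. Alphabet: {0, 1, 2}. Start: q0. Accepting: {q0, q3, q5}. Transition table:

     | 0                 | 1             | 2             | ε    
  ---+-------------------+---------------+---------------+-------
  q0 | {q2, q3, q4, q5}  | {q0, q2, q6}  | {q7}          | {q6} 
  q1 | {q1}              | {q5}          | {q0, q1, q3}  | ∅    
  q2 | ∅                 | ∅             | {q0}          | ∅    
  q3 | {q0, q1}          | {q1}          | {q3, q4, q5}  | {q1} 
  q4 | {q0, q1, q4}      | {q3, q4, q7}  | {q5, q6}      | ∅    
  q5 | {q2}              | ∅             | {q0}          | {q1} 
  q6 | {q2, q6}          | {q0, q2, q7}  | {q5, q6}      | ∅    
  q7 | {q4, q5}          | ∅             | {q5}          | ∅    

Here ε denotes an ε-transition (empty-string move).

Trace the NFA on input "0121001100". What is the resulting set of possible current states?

Start: ε-closure({q0}) = {q0, q6}.
Read '0': q0→{q2, q3, q4, q5}, q6→{q2, q6}; union {q2, q3, q4, q5, q6}; ε-closure = {q1, q2, q3, q4, q5, q6}.
Read '1': q1→{q5}, q2→∅, q3→{q1}, q4→{q3, q4, q7}, q5→∅, q6→{q0, q2, q7}; union {q0, q1, q2, q3, q4, q5, q7}; ε-closure = {q0, q1, q2, q3, q4, q5, q6, q7}.
Read '2': q0→{q7}, q1→{q0, q1, q3}, q2→{q0}, q3→{q3, q4, q5}, q4→{q5, q6}, q5→{q0}, q6→{q5, q6}, q7→{q5}; now {q0, q1, q3, q4, q5, q6, q7}.
Read '1': q0→{q0, q2, q6}, q1→{q5}, q3→{q1}, q4→{q3, q4, q7}, q5→∅, q6→{q0, q2, q7}, q7→∅; now {q0, q1, q2, q3, q4, q5, q6, q7}.
Read '0': q0→{q2, q3, q4, q5}, q1→{q1}, q2→∅, q3→{q0, q1}, q4→{q0, q1, q4}, q5→{q2}, q6→{q2, q6}, q7→{q4, q5}; now {q0, q1, q2, q3, q4, q5, q6}.
Read '0': q0→{q2, q3, q4, q5}, q1→{q1}, q2→∅, q3→{q0, q1}, q4→{q0, q1, q4}, q5→{q2}, q6→{q2, q6}; now {q0, q1, q2, q3, q4, q5, q6}.
Read '1': q0→{q0, q2, q6}, q1→{q5}, q2→∅, q3→{q1}, q4→{q3, q4, q7}, q5→∅, q6→{q0, q2, q7}; now {q0, q1, q2, q3, q4, q5, q6, q7}.
Read '1': q0→{q0, q2, q6}, q1→{q5}, q2→∅, q3→{q1}, q4→{q3, q4, q7}, q5→∅, q6→{q0, q2, q7}, q7→∅; now {q0, q1, q2, q3, q4, q5, q6, q7}.
Read '0': q0→{q2, q3, q4, q5}, q1→{q1}, q2→∅, q3→{q0, q1}, q4→{q0, q1, q4}, q5→{q2}, q6→{q2, q6}, q7→{q4, q5}; now {q0, q1, q2, q3, q4, q5, q6}.
Read '0': q0→{q2, q3, q4, q5}, q1→{q1}, q2→∅, q3→{q0, q1}, q4→{q0, q1, q4}, q5→{q2}, q6→{q2, q6}; now {q0, q1, q2, q3, q4, q5, q6}.

{q0, q1, q2, q3, q4, q5, q6}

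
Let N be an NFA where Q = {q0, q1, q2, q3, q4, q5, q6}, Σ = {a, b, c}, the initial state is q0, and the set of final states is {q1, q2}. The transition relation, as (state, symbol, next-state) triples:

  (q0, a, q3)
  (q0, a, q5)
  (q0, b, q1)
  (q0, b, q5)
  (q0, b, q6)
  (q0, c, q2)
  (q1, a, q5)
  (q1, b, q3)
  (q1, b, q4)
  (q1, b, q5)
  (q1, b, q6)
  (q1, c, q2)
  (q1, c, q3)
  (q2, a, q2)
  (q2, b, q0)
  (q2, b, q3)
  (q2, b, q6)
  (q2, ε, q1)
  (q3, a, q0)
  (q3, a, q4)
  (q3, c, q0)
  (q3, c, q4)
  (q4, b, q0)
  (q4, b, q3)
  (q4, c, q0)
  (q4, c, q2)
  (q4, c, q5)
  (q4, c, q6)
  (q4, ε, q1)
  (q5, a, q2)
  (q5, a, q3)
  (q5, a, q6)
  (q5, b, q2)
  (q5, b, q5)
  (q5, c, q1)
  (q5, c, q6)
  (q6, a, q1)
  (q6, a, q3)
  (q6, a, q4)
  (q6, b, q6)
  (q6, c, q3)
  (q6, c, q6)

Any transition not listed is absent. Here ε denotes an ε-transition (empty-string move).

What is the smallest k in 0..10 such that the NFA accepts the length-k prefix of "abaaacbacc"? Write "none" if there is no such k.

2

Start in {q0}.
Read 'a': {q0} → {q3, q5}.
Read 'b': {q3, q5} → {q1, q2, q5}.
None of the earlier sets intersect F, but {q1, q2, q5} does.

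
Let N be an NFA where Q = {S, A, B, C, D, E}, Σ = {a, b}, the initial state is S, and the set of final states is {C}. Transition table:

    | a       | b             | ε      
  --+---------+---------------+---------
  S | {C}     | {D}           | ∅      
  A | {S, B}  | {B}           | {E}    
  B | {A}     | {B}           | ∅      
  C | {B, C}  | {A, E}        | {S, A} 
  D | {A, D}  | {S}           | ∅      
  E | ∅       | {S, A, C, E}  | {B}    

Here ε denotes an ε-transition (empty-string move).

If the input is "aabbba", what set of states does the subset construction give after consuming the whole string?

{S, A, B, C, D, E}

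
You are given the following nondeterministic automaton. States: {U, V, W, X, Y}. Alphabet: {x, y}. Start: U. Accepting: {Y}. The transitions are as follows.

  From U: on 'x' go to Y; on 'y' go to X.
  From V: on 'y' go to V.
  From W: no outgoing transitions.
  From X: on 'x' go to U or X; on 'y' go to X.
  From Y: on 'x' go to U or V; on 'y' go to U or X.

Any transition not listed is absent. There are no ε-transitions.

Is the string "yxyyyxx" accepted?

Start in {U}.
Read 'y': {U} → {X}.
Read 'x': {X} → {U, X}.
Read 'y': {U, X} → {X}.
Read 'y': {X} → {X}.
Read 'y': {X} → {X}.
Read 'x': {X} → {U, X}.
Read 'x': {U, X} → {U, X, Y}.
The final set {U, X, Y} contains the accepting state Y.

Yes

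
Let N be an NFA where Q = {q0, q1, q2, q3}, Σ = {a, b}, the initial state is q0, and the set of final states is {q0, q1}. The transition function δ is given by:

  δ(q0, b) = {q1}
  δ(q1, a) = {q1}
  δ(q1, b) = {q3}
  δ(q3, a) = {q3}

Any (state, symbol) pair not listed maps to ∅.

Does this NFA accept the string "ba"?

Yes

Start in {q0}.
Read 'b': {q0} → {q1}.
Read 'a': {q1} → {q1}.
The final set {q1} contains the accepting state q1.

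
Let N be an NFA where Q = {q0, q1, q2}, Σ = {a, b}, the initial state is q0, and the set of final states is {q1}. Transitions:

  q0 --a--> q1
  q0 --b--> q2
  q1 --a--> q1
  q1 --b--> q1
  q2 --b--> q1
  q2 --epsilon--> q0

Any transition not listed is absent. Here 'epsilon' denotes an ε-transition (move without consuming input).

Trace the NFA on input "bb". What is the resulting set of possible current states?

{q0, q1, q2}

Start in {q0}.
Read 'b': {q0} → {q0, q2}.
Read 'b': {q0, q2} → {q0, q1, q2}.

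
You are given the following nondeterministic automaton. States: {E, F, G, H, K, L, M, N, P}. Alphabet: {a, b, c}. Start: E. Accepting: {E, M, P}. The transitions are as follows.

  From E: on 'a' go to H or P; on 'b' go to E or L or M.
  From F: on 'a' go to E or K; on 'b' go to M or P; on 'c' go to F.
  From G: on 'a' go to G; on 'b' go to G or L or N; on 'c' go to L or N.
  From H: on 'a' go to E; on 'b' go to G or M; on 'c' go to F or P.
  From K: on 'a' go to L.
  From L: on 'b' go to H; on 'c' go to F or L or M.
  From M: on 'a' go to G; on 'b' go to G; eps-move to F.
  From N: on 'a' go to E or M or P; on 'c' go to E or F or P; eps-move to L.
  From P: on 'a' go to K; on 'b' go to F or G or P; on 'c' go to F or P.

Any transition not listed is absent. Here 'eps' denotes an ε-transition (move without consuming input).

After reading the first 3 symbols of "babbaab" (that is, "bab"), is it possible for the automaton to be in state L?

Start in {E}.
Read 'b': {E} → {E, F, L, M}.
Read 'a': {E, F, L, M} → {E, G, H, K, P}.
Read 'b': {E, G, H, K, P} → {E, F, G, L, M, N, P}.
State L is in {E, F, G, L, M, N, P}.

Yes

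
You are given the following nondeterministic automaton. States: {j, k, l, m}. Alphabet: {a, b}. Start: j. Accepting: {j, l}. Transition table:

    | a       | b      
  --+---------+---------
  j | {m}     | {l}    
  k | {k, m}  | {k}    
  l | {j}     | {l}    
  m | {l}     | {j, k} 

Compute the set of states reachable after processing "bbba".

{j}

Start in {j}.
Read 'b': j→{l}; now {l}.
Read 'b': l→{l}; now {l}.
Read 'b': l→{l}; now {l}.
Read 'a': l→{j}; now {j}.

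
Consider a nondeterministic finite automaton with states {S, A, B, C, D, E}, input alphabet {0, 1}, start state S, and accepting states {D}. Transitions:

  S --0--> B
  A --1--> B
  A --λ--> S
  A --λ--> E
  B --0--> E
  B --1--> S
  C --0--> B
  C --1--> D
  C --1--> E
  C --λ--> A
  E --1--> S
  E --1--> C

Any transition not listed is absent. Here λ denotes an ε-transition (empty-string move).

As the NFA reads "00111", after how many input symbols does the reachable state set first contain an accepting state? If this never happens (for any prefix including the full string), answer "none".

4

Start in {S}.
Read '0': {S} → {B}.
Read '0': {B} → {E}.
Read '1': {E} → {S, A, C, E}.
Read '1': {S, A, C, E} → {S, A, B, C, D, E}.
None of the earlier sets intersect F, but {S, A, B, C, D, E} does.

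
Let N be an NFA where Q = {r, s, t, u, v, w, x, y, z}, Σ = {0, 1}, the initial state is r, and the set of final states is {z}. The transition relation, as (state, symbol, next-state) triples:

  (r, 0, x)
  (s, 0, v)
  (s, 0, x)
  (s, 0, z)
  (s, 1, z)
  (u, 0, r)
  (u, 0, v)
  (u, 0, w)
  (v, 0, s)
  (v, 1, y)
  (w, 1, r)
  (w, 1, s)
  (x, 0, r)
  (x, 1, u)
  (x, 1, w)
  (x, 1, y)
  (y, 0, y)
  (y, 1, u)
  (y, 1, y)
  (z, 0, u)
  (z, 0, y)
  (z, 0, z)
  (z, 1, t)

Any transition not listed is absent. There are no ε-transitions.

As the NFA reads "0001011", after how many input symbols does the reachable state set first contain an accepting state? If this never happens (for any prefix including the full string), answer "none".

Start in {r}.
Read '0': r→{x}; now {x}.
Read '0': x→{r}; now {r}.
Read '0': r→{x}; now {x}.
Read '1': x→{u, w, y}; now {u, w, y}.
Read '0': u→{r, v, w}, w→∅, y→{y}; now {r, v, w, y}.
Read '1': r→∅, v→{y}, w→{r, s}, y→{u, y}; now {r, s, u, y}.
Read '1': r→∅, s→{z}, u→∅, y→{u, y}; now {u, y, z}.
None of the earlier sets intersect F, but {u, y, z} does.

7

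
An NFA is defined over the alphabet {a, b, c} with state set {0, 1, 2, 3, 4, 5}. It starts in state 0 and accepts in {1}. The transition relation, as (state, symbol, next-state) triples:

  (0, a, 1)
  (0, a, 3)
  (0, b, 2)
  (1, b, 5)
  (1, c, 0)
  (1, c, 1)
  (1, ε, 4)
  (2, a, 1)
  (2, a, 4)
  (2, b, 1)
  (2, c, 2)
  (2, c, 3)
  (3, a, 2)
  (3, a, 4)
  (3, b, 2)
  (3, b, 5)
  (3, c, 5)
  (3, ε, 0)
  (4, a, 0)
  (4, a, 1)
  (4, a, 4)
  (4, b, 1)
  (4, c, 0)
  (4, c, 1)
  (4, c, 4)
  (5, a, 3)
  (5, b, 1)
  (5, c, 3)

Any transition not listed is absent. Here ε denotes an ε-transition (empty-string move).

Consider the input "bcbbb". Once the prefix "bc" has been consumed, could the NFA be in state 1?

Start in {0}.
Read 'b': {0} → {2}.
Read 'c': {2} → {0, 2, 3}.
State 1 is not in {0, 2, 3}.

No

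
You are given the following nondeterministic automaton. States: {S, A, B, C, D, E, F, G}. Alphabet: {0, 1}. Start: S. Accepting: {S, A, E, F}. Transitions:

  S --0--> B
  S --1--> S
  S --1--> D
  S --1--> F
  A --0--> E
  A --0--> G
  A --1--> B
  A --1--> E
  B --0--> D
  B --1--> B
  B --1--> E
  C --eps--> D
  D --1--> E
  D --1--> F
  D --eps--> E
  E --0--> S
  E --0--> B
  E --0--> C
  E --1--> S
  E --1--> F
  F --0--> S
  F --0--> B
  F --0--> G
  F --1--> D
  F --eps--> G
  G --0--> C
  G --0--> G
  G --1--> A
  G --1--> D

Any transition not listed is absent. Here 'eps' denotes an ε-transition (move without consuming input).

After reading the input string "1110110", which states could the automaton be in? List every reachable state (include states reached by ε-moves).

{S, B, C, D, E, G}

Start in {S}.
Read '1': {S} → {S, D, E, F, G}.
Read '1': {S, D, E, F, G} → {S, A, D, E, F, G}.
Read '1': {S, A, D, E, F, G} → {S, A, B, D, E, F, G}.
Read '0': {S, A, B, D, E, F, G} → {S, B, C, D, E, G}.
Read '1': {S, B, C, D, E, G} → {S, A, B, D, E, F, G}.
Read '1': {S, A, B, D, E, F, G} → {S, A, B, D, E, F, G}.
Read '0': {S, A, B, D, E, F, G} → {S, B, C, D, E, G}.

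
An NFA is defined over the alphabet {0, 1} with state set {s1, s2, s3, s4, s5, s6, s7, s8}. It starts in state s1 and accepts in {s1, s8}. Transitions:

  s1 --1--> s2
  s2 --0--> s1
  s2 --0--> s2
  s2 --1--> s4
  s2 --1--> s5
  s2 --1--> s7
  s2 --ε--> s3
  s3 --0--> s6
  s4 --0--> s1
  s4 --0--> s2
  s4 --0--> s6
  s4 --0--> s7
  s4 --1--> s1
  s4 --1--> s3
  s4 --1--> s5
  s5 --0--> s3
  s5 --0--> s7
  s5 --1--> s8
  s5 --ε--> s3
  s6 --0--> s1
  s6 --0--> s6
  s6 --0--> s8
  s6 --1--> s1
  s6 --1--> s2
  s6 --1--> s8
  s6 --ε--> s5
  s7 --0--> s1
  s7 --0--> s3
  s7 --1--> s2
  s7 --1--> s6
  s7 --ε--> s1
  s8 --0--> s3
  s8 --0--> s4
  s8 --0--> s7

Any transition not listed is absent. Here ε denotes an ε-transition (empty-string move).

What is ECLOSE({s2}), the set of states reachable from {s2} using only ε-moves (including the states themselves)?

Begin with {s2}.
ε-move s2 → s3; add s3.

{s2, s3}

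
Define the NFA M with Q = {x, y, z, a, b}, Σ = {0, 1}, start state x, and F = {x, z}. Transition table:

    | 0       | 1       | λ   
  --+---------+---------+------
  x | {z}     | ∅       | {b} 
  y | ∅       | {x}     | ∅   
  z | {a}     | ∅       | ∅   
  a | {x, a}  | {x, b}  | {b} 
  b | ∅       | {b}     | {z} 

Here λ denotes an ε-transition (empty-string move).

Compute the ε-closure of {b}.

{z, b}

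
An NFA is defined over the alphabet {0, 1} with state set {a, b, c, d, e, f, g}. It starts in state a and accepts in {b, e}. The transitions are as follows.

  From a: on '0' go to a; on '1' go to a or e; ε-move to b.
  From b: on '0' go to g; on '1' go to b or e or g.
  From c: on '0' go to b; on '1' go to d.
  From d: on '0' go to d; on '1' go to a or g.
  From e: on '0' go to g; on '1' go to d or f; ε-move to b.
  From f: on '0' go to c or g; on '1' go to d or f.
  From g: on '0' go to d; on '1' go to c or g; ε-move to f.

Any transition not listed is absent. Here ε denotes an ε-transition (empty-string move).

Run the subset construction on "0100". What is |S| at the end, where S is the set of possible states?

6

Start: ε-closure({a}) = {a, b}.
Read '0': {a, b} → {a, b, f, g}.
Read '1': {a, b, f, g} → {a, b, c, d, e, f, g}.
Read '0': {a, b, c, d, e, f, g} → {a, b, c, d, f, g}.
Read '0': {a, b, c, d, f, g} → {a, b, c, d, f, g}.
That set has 6 states.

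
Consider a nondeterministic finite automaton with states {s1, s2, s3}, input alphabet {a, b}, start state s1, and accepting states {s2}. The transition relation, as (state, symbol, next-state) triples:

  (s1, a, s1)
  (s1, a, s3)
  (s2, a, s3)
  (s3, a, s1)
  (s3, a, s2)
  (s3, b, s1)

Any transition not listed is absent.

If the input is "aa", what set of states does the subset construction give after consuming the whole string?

{s1, s2, s3}

Start in {s1}.
Read 'a': s1→{s1, s3}; now {s1, s3}.
Read 'a': s1→{s1, s3}, s3→{s1, s2}; now {s1, s2, s3}.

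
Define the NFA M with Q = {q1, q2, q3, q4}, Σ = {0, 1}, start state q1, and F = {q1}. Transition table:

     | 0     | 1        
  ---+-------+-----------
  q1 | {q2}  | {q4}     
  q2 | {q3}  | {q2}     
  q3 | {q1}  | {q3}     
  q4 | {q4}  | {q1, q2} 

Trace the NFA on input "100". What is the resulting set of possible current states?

Start in {q1}.
Read '1': q1→{q4}; now {q4}.
Read '0': q4→{q4}; now {q4}.
Read '0': q4→{q4}; now {q4}.

{q4}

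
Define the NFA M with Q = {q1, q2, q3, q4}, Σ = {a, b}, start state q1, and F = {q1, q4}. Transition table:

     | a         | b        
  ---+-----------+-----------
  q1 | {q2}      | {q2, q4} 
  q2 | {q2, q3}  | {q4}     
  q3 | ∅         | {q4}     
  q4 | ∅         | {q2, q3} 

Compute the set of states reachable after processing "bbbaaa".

{q2, q3}

Start in {q1}.
Read 'b': {q1} → {q2, q4}.
Read 'b': {q2, q4} → {q2, q3, q4}.
Read 'b': {q2, q3, q4} → {q2, q3, q4}.
Read 'a': {q2, q3, q4} → {q2, q3}.
Read 'a': {q2, q3} → {q2, q3}.
Read 'a': {q2, q3} → {q2, q3}.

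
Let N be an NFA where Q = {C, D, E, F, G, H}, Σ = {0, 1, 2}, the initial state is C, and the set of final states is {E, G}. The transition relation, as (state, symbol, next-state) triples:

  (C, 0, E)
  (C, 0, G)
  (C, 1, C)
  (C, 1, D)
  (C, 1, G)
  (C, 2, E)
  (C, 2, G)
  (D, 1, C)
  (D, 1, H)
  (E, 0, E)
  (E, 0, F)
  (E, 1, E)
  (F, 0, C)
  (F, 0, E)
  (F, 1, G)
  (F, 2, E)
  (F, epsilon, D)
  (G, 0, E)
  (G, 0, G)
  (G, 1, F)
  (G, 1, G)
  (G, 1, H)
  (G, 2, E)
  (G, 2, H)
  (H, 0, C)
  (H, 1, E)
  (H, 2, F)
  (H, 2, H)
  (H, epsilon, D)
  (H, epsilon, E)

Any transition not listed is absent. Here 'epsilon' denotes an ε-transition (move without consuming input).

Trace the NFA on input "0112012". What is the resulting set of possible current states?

{D, E, F, G, H}

Start in {C}.
Read '0': C→{E, G}; now {E, G}.
Read '1': E→{E}, G→{F, G, H}; union {E, F, G, H}; ε-closure = {D, E, F, G, H}.
Read '1': D→{C, H}, E→{E}, F→{G}, G→{F, G, H}, H→{E}; union {C, E, F, G, H}; ε-closure = {C, D, E, F, G, H}.
Read '2': C→{E, G}, D→∅, E→∅, F→{E}, G→{E, H}, H→{F, H}; union {E, F, G, H}; ε-closure = {D, E, F, G, H}.
Read '0': D→∅, E→{E, F}, F→{C, E}, G→{E, G}, H→{C}; union {C, E, F, G}; ε-closure = {C, D, E, F, G}.
Read '1': C→{C, D, G}, D→{C, H}, E→{E}, F→{G}, G→{F, G, H}; now {C, D, E, F, G, H}.
Read '2': C→{E, G}, D→∅, E→∅, F→{E}, G→{E, H}, H→{F, H}; union {E, F, G, H}; ε-closure = {D, E, F, G, H}.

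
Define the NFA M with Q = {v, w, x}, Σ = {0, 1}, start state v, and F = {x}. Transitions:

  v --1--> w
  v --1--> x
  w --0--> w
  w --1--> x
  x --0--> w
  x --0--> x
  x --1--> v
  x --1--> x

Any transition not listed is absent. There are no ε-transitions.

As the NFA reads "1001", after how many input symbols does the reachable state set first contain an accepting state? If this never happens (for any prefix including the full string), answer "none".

1

Start in {v}.
Read '1': v→{w, x}; now {w, x}.
None of the earlier sets intersect F, but {w, x} does.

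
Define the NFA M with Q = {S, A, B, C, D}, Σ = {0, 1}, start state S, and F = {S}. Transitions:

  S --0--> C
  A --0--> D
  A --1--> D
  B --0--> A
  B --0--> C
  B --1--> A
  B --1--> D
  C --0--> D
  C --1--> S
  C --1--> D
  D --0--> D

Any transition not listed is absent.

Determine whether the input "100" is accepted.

No

Start in {S}.
Read '1': S→∅; now ∅.
The set is empty and remains empty for the remaining 2 symbols.
The final set ∅ contains no accepting state.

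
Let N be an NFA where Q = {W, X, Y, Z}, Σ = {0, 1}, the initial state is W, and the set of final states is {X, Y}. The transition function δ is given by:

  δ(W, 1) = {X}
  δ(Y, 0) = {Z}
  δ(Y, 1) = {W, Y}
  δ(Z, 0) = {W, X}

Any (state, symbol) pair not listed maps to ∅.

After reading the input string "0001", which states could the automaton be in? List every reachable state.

Start in {W}.
Read '0': W→∅; now ∅.
The set is empty and remains empty for the remaining 3 symbols.

∅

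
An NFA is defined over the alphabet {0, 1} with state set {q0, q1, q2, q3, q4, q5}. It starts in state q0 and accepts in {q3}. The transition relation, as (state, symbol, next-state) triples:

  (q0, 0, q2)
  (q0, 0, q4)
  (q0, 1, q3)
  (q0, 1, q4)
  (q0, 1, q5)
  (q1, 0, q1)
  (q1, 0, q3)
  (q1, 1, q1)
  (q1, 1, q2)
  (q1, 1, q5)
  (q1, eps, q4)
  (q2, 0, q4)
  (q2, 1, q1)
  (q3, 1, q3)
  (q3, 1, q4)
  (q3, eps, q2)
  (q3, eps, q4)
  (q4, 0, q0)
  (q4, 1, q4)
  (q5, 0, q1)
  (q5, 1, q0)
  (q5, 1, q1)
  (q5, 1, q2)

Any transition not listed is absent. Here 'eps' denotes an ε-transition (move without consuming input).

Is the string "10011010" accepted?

Yes

Start in {q0}.
Read '1': q0→{q3, q4, q5}; union {q3, q4, q5}; ε-closure = {q2, q3, q4, q5}.
Read '0': q2→{q4}, q3→∅, q4→{q0}, q5→{q1}; now {q0, q1, q4}.
Read '0': q0→{q2, q4}, q1→{q1, q3}, q4→{q0}; now {q0, q1, q2, q3, q4}.
Read '1': q0→{q3, q4, q5}, q1→{q1, q2, q5}, q2→{q1}, q3→{q3, q4}, q4→{q4}; now {q1, q2, q3, q4, q5}.
Read '1': q1→{q1, q2, q5}, q2→{q1}, q3→{q3, q4}, q4→{q4}, q5→{q0, q1, q2}; now {q0, q1, q2, q3, q4, q5}.
Read '0': q0→{q2, q4}, q1→{q1, q3}, q2→{q4}, q3→∅, q4→{q0}, q5→{q1}; now {q0, q1, q2, q3, q4}.
Read '1': q0→{q3, q4, q5}, q1→{q1, q2, q5}, q2→{q1}, q3→{q3, q4}, q4→{q4}; now {q1, q2, q3, q4, q5}.
Read '0': q1→{q1, q3}, q2→{q4}, q3→∅, q4→{q0}, q5→{q1}; union {q0, q1, q3, q4}; ε-closure = {q0, q1, q2, q3, q4}.
The final set {q0, q1, q2, q3, q4} contains the accepting state q3.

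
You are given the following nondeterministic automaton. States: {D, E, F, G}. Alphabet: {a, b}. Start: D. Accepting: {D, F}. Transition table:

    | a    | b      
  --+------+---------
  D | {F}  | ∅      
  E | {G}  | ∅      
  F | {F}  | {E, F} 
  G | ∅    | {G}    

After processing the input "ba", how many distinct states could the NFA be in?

0

Start in {D}.
Read 'b': {D} → ∅.
The set is empty and remains empty for the remaining 1 symbol.
That set has 0 states.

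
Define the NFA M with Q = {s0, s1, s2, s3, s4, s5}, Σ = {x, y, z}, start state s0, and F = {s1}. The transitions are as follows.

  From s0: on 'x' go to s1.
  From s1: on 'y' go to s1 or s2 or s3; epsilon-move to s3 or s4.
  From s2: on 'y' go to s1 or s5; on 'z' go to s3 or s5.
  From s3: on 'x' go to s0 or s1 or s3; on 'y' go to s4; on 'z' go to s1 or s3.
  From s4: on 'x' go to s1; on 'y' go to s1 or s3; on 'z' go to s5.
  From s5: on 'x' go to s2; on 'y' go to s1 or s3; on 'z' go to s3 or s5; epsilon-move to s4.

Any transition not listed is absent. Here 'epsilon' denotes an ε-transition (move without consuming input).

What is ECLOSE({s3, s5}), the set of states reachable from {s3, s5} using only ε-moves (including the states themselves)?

Begin with {s3, s5}.
ε-move s5 → s4; add s4.

{s3, s4, s5}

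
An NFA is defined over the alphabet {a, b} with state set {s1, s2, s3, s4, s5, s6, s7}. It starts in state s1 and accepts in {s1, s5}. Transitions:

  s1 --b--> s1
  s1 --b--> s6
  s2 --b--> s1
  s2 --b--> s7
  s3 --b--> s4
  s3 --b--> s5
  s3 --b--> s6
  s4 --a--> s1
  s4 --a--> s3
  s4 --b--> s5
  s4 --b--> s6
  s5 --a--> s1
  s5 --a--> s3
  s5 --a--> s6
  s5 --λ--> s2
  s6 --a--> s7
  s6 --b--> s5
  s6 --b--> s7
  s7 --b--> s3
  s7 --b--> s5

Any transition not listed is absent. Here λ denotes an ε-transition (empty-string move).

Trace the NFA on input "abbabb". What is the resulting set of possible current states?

∅

Start in {s1}.
Read 'a': {s1} → ∅.
The set is empty and remains empty for the remaining 5 symbols.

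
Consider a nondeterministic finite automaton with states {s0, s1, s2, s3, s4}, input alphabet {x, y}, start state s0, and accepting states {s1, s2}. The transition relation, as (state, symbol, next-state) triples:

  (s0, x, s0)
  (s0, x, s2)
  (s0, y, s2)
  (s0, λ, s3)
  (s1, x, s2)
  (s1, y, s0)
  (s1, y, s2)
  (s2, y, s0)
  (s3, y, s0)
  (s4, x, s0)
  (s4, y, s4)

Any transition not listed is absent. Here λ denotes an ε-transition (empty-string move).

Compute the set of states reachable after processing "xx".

{s0, s2, s3}

Start: ε-closure({s0}) = {s0, s3}.
Read 'x': {s0, s3} → {s0, s2, s3}.
Read 'x': {s0, s2, s3} → {s0, s2, s3}.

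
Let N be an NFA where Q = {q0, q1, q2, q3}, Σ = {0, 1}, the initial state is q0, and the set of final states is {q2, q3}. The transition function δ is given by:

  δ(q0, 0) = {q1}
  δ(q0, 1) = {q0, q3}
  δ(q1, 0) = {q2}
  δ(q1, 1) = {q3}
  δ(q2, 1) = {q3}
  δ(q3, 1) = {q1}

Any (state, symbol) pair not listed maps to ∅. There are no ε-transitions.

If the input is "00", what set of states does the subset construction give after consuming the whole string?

Start in {q0}.
Read '0': q0→{q1}; now {q1}.
Read '0': q1→{q2}; now {q2}.

{q2}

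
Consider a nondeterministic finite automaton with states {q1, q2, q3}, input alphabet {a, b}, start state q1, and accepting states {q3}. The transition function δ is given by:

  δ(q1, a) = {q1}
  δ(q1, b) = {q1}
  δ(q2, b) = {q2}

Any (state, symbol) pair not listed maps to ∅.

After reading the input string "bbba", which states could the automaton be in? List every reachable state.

Start in {q1}.
Read 'b': q1→{q1}; now {q1}.
Read 'b': q1→{q1}; now {q1}.
Read 'b': q1→{q1}; now {q1}.
Read 'a': q1→{q1}; now {q1}.

{q1}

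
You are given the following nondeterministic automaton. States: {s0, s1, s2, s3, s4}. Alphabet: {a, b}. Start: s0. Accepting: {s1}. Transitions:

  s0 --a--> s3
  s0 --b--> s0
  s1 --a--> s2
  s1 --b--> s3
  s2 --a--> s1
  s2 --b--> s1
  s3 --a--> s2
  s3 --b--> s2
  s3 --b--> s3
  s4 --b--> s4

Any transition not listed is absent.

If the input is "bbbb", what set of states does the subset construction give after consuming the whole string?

{s0}

Start in {s0}.
Read 'b': s0→{s0}; now {s0}.
Read 'b': s0→{s0}; now {s0}.
Read 'b': s0→{s0}; now {s0}.
Read 'b': s0→{s0}; now {s0}.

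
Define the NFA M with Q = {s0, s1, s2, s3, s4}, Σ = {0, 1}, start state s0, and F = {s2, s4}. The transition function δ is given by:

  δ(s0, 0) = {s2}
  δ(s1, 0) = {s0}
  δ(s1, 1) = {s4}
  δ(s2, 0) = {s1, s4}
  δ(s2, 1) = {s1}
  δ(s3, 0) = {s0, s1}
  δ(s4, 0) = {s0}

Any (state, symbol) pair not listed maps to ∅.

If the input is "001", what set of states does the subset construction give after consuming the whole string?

{s4}

Start in {s0}.
Read '0': s0→{s2}; now {s2}.
Read '0': s2→{s1, s4}; now {s1, s4}.
Read '1': s1→{s4}, s4→∅; now {s4}.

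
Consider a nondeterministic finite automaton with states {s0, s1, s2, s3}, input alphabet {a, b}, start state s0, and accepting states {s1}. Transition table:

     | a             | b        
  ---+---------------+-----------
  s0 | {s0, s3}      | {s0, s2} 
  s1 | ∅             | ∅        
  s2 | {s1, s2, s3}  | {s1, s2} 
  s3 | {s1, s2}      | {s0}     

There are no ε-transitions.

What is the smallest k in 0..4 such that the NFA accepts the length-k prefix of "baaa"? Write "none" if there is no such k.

2

Start in {s0}.
Read 'b': s0→{s0, s2}; now {s0, s2}.
Read 'a': s0→{s0, s3}, s2→{s1, s2, s3}; now {s0, s1, s2, s3}.
None of the earlier sets intersect F, but {s0, s1, s2, s3} does.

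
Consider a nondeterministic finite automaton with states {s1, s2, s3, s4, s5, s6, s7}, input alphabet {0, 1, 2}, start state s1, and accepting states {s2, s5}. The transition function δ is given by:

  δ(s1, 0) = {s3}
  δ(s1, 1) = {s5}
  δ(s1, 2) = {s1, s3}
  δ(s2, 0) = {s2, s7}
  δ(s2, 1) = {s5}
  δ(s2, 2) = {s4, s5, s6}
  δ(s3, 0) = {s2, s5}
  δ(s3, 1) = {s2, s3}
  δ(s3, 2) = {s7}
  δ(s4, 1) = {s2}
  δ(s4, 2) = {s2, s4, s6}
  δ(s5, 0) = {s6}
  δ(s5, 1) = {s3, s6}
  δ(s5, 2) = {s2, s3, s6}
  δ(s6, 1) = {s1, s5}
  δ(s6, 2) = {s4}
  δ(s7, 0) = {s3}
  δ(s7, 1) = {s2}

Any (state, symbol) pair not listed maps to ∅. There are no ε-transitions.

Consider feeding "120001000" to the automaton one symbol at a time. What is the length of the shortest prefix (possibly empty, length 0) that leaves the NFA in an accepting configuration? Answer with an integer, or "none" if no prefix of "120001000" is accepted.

Start in {s1}.
Read '1': {s1} → {s5}.
None of the earlier sets intersect F, but {s5} does.

1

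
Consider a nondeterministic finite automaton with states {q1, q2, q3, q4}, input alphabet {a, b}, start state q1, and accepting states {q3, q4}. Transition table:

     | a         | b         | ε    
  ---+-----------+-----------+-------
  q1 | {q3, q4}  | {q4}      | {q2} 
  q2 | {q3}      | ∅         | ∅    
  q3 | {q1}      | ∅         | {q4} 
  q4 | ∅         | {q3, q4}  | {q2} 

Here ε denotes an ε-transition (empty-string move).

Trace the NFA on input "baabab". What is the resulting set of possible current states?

{q2, q3, q4}

Start: ε-closure({q1}) = {q1, q2}.
Read 'b': q1→{q4}, q2→∅; union {q4}; ε-closure = {q2, q4}.
Read 'a': q2→{q3}, q4→∅; union {q3}; ε-closure = {q2, q3, q4}.
Read 'a': q2→{q3}, q3→{q1}, q4→∅; union {q1, q3}; ε-closure = {q1, q2, q3, q4}.
Read 'b': q1→{q4}, q2→∅, q3→∅, q4→{q3, q4}; union {q3, q4}; ε-closure = {q2, q3, q4}.
Read 'a': q2→{q3}, q3→{q1}, q4→∅; union {q1, q3}; ε-closure = {q1, q2, q3, q4}.
Read 'b': q1→{q4}, q2→∅, q3→∅, q4→{q3, q4}; union {q3, q4}; ε-closure = {q2, q3, q4}.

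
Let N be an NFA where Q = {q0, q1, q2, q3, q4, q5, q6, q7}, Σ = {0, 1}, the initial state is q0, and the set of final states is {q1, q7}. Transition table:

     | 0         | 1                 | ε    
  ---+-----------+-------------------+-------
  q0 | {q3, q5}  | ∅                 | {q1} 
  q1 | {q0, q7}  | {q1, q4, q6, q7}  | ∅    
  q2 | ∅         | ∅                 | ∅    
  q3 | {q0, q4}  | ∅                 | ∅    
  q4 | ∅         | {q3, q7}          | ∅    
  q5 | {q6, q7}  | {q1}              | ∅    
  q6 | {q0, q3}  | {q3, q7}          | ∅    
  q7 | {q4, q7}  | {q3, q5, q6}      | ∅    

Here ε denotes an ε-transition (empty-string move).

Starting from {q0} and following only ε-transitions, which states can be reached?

{q0, q1}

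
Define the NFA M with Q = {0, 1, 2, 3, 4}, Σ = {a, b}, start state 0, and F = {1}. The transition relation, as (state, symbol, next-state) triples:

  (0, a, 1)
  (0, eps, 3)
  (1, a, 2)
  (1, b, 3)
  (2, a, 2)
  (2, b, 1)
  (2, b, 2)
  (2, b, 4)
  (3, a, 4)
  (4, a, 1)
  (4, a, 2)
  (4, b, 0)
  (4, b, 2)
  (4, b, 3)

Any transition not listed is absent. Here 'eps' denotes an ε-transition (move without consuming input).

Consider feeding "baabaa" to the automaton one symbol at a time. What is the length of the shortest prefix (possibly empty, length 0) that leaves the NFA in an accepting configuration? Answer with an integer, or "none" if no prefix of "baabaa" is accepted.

Start: ε-closure({0}) = {0, 3}.
Read 'b': {0, 3} → ∅.
The set is empty and remains empty for the remaining 5 symbols.
No reachable set along the way intersects F.

none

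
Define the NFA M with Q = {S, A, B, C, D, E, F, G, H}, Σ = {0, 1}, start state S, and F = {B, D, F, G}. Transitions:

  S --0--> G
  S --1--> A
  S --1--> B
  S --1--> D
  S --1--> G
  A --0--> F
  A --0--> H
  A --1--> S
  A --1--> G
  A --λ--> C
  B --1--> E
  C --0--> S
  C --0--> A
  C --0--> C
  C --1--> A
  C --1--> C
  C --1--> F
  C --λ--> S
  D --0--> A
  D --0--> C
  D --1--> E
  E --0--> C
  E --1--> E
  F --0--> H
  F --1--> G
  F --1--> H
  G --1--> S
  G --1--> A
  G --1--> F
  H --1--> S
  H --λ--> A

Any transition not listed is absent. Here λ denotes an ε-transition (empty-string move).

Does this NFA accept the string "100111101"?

Yes

Start in {S}.
Read '1': S→{A, B, D, G}; union {A, B, D, G}; ε-closure = {S, A, B, C, D, G}.
Read '0': S→{G}, A→{F, H}, B→∅, C→{S, A, C}, D→{A, C}, G→∅; now {S, A, C, F, G, H}.
Read '0': S→{G}, A→{F, H}, C→{S, A, C}, F→{H}, G→∅, H→∅; now {S, A, C, F, G, H}.
Read '1': S→{A, B, D, G}, A→{S, G}, C→{A, C, F}, F→{G, H}, G→{S, A, F}, H→{S}; now {S, A, B, C, D, F, G, H}.
Read '1': S→{A, B, D, G}, A→{S, G}, B→{E}, C→{A, C, F}, D→{E}, F→{G, H}, G→{S, A, F}, H→{S}; now {S, A, B, C, D, E, F, G, H}.
Read '1': S→{A, B, D, G}, A→{S, G}, B→{E}, C→{A, C, F}, D→{E}, E→{E}, F→{G, H}, G→{S, A, F}, H→{S}; now {S, A, B, C, D, E, F, G, H}.
Read '1': S→{A, B, D, G}, A→{S, G}, B→{E}, C→{A, C, F}, D→{E}, E→{E}, F→{G, H}, G→{S, A, F}, H→{S}; now {S, A, B, C, D, E, F, G, H}.
Read '0': S→{G}, A→{F, H}, B→∅, C→{S, A, C}, D→{A, C}, E→{C}, F→{H}, G→∅, H→∅; now {S, A, C, F, G, H}.
Read '1': S→{A, B, D, G}, A→{S, G}, C→{A, C, F}, F→{G, H}, G→{S, A, F}, H→{S}; now {S, A, B, C, D, F, G, H}.
The final set {S, A, B, C, D, F, G, H} contains the accepting states B, D, F, G.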